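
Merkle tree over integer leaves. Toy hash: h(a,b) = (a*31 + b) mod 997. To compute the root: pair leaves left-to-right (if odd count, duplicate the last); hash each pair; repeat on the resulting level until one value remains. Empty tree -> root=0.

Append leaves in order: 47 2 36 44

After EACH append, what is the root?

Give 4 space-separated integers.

After append 47 (leaves=[47]):
  L0: [47]
  root=47
After append 2 (leaves=[47, 2]):
  L0: [47, 2]
  L1: h(47,2)=(47*31+2)%997=462 -> [462]
  root=462
After append 36 (leaves=[47, 2, 36]):
  L0: [47, 2, 36]
  L1: h(47,2)=(47*31+2)%997=462 h(36,36)=(36*31+36)%997=155 -> [462, 155]
  L2: h(462,155)=(462*31+155)%997=519 -> [519]
  root=519
After append 44 (leaves=[47, 2, 36, 44]):
  L0: [47, 2, 36, 44]
  L1: h(47,2)=(47*31+2)%997=462 h(36,44)=(36*31+44)%997=163 -> [462, 163]
  L2: h(462,163)=(462*31+163)%997=527 -> [527]
  root=527

Answer: 47 462 519 527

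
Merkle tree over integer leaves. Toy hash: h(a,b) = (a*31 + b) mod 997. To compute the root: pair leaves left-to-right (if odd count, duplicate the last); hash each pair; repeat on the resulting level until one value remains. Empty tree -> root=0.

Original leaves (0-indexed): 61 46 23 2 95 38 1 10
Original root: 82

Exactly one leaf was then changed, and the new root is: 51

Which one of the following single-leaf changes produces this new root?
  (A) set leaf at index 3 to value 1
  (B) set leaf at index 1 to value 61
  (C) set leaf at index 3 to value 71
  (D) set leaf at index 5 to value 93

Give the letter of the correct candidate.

Original leaves: [61, 46, 23, 2, 95, 38, 1, 10]
Target new root: 51
Try each candidate change and compute the resulting root:
Candidate A: set leaf[3] = 1 -> leaves = [61, 46, 23, 1, 95, 38, 1, 10]
  L0: [61, 46, 23, 1, 95, 38, 1, 10]
  L1: h(61,46)=(61*31+46)%997=940 h(23,1)=(23*31+1)%997=714 h(95,38)=(95*31+38)%997=989 h(1,10)=(1*31+10)%997=41 -> [940, 714, 989, 41]
  L2: h(940,714)=(940*31+714)%997=941 h(989,41)=(989*31+41)%997=790 -> [941, 790]
  L3: h(941,790)=(941*31+790)%997=51 -> [51]
  root = 51 == target 51  ** MATCH **
Candidate B: set leaf[1] = 61 -> leaves = [61, 61, 23, 2, 95, 38, 1, 10]
  L0: [61, 61, 23, 2, 95, 38, 1, 10]
  L1: h(61,61)=(61*31+61)%997=955 h(23,2)=(23*31+2)%997=715 h(95,38)=(95*31+38)%997=989 h(1,10)=(1*31+10)%997=41 -> [955, 715, 989, 41]
  L2: h(955,715)=(955*31+715)%997=410 h(989,41)=(989*31+41)%997=790 -> [410, 790]
  L3: h(410,790)=(410*31+790)%997=539 -> [539]
  root = 539 != target 51
Candidate C: set leaf[3] = 71 -> leaves = [61, 46, 23, 71, 95, 38, 1, 10]
  L0: [61, 46, 23, 71, 95, 38, 1, 10]
  L1: h(61,46)=(61*31+46)%997=940 h(23,71)=(23*31+71)%997=784 h(95,38)=(95*31+38)%997=989 h(1,10)=(1*31+10)%997=41 -> [940, 784, 989, 41]
  L2: h(940,784)=(940*31+784)%997=14 h(989,41)=(989*31+41)%997=790 -> [14, 790]
  L3: h(14,790)=(14*31+790)%997=227 -> [227]
  root = 227 != target 51
Candidate D: set leaf[5] = 93 -> leaves = [61, 46, 23, 2, 95, 93, 1, 10]
  L0: [61, 46, 23, 2, 95, 93, 1, 10]
  L1: h(61,46)=(61*31+46)%997=940 h(23,2)=(23*31+2)%997=715 h(95,93)=(95*31+93)%997=47 h(1,10)=(1*31+10)%997=41 -> [940, 715, 47, 41]
  L2: h(940,715)=(940*31+715)%997=942 h(47,41)=(47*31+41)%997=501 -> [942, 501]
  L3: h(942,501)=(942*31+501)%997=790 -> [790]
  root = 790 != target 51
Candidate A produces the target root.

Answer: A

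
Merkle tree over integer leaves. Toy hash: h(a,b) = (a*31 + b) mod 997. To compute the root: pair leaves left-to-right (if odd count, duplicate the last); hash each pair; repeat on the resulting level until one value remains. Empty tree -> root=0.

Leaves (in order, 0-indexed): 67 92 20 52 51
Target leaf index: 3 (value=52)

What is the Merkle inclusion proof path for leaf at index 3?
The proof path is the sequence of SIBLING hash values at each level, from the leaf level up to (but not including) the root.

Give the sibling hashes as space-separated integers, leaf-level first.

Answer: 20 175 380

Derivation:
L0 (leaves): [67, 92, 20, 52, 51], target index=3
L1: h(67,92)=(67*31+92)%997=175 [pair 0] h(20,52)=(20*31+52)%997=672 [pair 1] h(51,51)=(51*31+51)%997=635 [pair 2] -> [175, 672, 635]
  Sibling for proof at L0: 20
L2: h(175,672)=(175*31+672)%997=115 [pair 0] h(635,635)=(635*31+635)%997=380 [pair 1] -> [115, 380]
  Sibling for proof at L1: 175
L3: h(115,380)=(115*31+380)%997=954 [pair 0] -> [954]
  Sibling for proof at L2: 380
Root: 954
Proof path (sibling hashes from leaf to root): [20, 175, 380]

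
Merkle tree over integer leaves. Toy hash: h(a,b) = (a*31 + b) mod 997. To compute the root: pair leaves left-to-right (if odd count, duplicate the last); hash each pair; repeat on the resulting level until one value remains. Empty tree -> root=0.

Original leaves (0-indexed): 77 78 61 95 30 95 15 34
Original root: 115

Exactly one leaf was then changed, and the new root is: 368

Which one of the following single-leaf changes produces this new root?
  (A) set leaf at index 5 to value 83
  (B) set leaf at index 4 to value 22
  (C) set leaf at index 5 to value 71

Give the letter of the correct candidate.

Original leaves: [77, 78, 61, 95, 30, 95, 15, 34]
Target new root: 368
Try each candidate change and compute the resulting root:
Candidate A: set leaf[5] = 83 -> leaves = [77, 78, 61, 95, 30, 83, 15, 34]
  L0: [77, 78, 61, 95, 30, 83, 15, 34]
  L1: h(77,78)=(77*31+78)%997=471 h(61,95)=(61*31+95)%997=989 h(30,83)=(30*31+83)%997=16 h(15,34)=(15*31+34)%997=499 -> [471, 989, 16, 499]
  L2: h(471,989)=(471*31+989)%997=635 h(16,499)=(16*31+499)%997=995 -> [635, 995]
  L3: h(635,995)=(635*31+995)%997=740 -> [740]
  root = 740 != target 368
Candidate B: set leaf[4] = 22 -> leaves = [77, 78, 61, 95, 22, 95, 15, 34]
  L0: [77, 78, 61, 95, 22, 95, 15, 34]
  L1: h(77,78)=(77*31+78)%997=471 h(61,95)=(61*31+95)%997=989 h(22,95)=(22*31+95)%997=777 h(15,34)=(15*31+34)%997=499 -> [471, 989, 777, 499]
  L2: h(471,989)=(471*31+989)%997=635 h(777,499)=(777*31+499)%997=658 -> [635, 658]
  L3: h(635,658)=(635*31+658)%997=403 -> [403]
  root = 403 != target 368
Candidate C: set leaf[5] = 71 -> leaves = [77, 78, 61, 95, 30, 71, 15, 34]
  L0: [77, 78, 61, 95, 30, 71, 15, 34]
  L1: h(77,78)=(77*31+78)%997=471 h(61,95)=(61*31+95)%997=989 h(30,71)=(30*31+71)%997=4 h(15,34)=(15*31+34)%997=499 -> [471, 989, 4, 499]
  L2: h(471,989)=(471*31+989)%997=635 h(4,499)=(4*31+499)%997=623 -> [635, 623]
  L3: h(635,623)=(635*31+623)%997=368 -> [368]
  root = 368 == target 368  ** MATCH **
Candidate C produces the target root.

Answer: C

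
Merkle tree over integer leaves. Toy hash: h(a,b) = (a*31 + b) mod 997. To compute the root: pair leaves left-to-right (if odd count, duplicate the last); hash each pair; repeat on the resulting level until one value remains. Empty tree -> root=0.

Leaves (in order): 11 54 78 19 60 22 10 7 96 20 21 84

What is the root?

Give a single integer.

L0: [11, 54, 78, 19, 60, 22, 10, 7, 96, 20, 21, 84]
L1: h(11,54)=(11*31+54)%997=395 h(78,19)=(78*31+19)%997=443 h(60,22)=(60*31+22)%997=885 h(10,7)=(10*31+7)%997=317 h(96,20)=(96*31+20)%997=5 h(21,84)=(21*31+84)%997=735 -> [395, 443, 885, 317, 5, 735]
L2: h(395,443)=(395*31+443)%997=724 h(885,317)=(885*31+317)%997=833 h(5,735)=(5*31+735)%997=890 -> [724, 833, 890]
L3: h(724,833)=(724*31+833)%997=346 h(890,890)=(890*31+890)%997=564 -> [346, 564]
L4: h(346,564)=(346*31+564)%997=323 -> [323]

Answer: 323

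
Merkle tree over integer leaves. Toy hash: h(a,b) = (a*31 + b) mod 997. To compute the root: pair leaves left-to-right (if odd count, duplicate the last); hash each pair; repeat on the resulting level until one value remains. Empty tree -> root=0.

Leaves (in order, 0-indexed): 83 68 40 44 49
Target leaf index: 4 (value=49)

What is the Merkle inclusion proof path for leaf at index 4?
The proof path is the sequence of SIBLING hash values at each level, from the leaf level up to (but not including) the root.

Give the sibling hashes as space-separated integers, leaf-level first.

L0 (leaves): [83, 68, 40, 44, 49], target index=4
L1: h(83,68)=(83*31+68)%997=647 [pair 0] h(40,44)=(40*31+44)%997=287 [pair 1] h(49,49)=(49*31+49)%997=571 [pair 2] -> [647, 287, 571]
  Sibling for proof at L0: 49
L2: h(647,287)=(647*31+287)%997=404 [pair 0] h(571,571)=(571*31+571)%997=326 [pair 1] -> [404, 326]
  Sibling for proof at L1: 571
L3: h(404,326)=(404*31+326)%997=886 [pair 0] -> [886]
  Sibling for proof at L2: 404
Root: 886
Proof path (sibling hashes from leaf to root): [49, 571, 404]

Answer: 49 571 404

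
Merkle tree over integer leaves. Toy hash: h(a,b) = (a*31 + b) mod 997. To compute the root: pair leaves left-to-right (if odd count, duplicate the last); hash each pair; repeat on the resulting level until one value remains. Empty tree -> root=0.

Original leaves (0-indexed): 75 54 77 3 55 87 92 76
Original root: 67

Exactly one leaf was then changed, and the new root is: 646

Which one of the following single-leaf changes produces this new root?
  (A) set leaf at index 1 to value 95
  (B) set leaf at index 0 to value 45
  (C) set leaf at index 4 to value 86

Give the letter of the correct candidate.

Answer: B

Derivation:
Original leaves: [75, 54, 77, 3, 55, 87, 92, 76]
Target new root: 646
Try each candidate change and compute the resulting root:
Candidate A: set leaf[1] = 95 -> leaves = [75, 95, 77, 3, 55, 87, 92, 76]
  L0: [75, 95, 77, 3, 55, 87, 92, 76]
  L1: h(75,95)=(75*31+95)%997=426 h(77,3)=(77*31+3)%997=396 h(55,87)=(55*31+87)%997=795 h(92,76)=(92*31+76)%997=934 -> [426, 396, 795, 934]
  L2: h(426,396)=(426*31+396)%997=641 h(795,934)=(795*31+934)%997=654 -> [641, 654]
  L3: h(641,654)=(641*31+654)%997=585 -> [585]
  root = 585 != target 646
Candidate B: set leaf[0] = 45 -> leaves = [45, 54, 77, 3, 55, 87, 92, 76]
  L0: [45, 54, 77, 3, 55, 87, 92, 76]
  L1: h(45,54)=(45*31+54)%997=452 h(77,3)=(77*31+3)%997=396 h(55,87)=(55*31+87)%997=795 h(92,76)=(92*31+76)%997=934 -> [452, 396, 795, 934]
  L2: h(452,396)=(452*31+396)%997=450 h(795,934)=(795*31+934)%997=654 -> [450, 654]
  L3: h(450,654)=(450*31+654)%997=646 -> [646]
  root = 646 == target 646  ** MATCH **
Candidate C: set leaf[4] = 86 -> leaves = [75, 54, 77, 3, 86, 87, 92, 76]
  L0: [75, 54, 77, 3, 86, 87, 92, 76]
  L1: h(75,54)=(75*31+54)%997=385 h(77,3)=(77*31+3)%997=396 h(86,87)=(86*31+87)%997=759 h(92,76)=(92*31+76)%997=934 -> [385, 396, 759, 934]
  L2: h(385,396)=(385*31+396)%997=367 h(759,934)=(759*31+934)%997=535 -> [367, 535]
  L3: h(367,535)=(367*31+535)%997=945 -> [945]
  root = 945 != target 646
Candidate B produces the target root.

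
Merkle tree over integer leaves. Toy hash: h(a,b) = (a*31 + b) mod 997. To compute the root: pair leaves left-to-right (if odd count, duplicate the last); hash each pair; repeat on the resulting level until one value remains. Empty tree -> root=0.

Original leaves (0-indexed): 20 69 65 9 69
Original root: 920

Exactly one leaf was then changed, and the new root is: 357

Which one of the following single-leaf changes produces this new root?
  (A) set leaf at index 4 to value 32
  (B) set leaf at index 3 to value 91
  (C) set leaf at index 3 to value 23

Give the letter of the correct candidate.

Answer: C

Derivation:
Original leaves: [20, 69, 65, 9, 69]
Target new root: 357
Try each candidate change and compute the resulting root:
Candidate A: set leaf[4] = 32 -> leaves = [20, 69, 65, 9, 32]
  L0: [20, 69, 65, 9, 32]
  L1: h(20,69)=(20*31+69)%997=689 h(65,9)=(65*31+9)%997=30 h(32,32)=(32*31+32)%997=27 -> [689, 30, 27]
  L2: h(689,30)=(689*31+30)%997=452 h(27,27)=(27*31+27)%997=864 -> [452, 864]
  L3: h(452,864)=(452*31+864)%997=918 -> [918]
  root = 918 != target 357
Candidate B: set leaf[3] = 91 -> leaves = [20, 69, 65, 91, 69]
  L0: [20, 69, 65, 91, 69]
  L1: h(20,69)=(20*31+69)%997=689 h(65,91)=(65*31+91)%997=112 h(69,69)=(69*31+69)%997=214 -> [689, 112, 214]
  L2: h(689,112)=(689*31+112)%997=534 h(214,214)=(214*31+214)%997=866 -> [534, 866]
  L3: h(534,866)=(534*31+866)%997=471 -> [471]
  root = 471 != target 357
Candidate C: set leaf[3] = 23 -> leaves = [20, 69, 65, 23, 69]
  L0: [20, 69, 65, 23, 69]
  L1: h(20,69)=(20*31+69)%997=689 h(65,23)=(65*31+23)%997=44 h(69,69)=(69*31+69)%997=214 -> [689, 44, 214]
  L2: h(689,44)=(689*31+44)%997=466 h(214,214)=(214*31+214)%997=866 -> [466, 866]
  L3: h(466,866)=(466*31+866)%997=357 -> [357]
  root = 357 == target 357  ** MATCH **
Candidate C produces the target root.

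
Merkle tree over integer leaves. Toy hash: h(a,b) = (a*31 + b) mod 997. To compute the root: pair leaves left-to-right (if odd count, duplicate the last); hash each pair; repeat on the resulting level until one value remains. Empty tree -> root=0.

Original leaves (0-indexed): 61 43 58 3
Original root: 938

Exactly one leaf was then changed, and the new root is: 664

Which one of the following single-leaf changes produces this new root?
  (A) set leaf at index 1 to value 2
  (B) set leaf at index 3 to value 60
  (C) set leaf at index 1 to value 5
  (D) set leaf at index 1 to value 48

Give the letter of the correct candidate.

Answer: A

Derivation:
Original leaves: [61, 43, 58, 3]
Target new root: 664
Try each candidate change and compute the resulting root:
Candidate A: set leaf[1] = 2 -> leaves = [61, 2, 58, 3]
  L0: [61, 2, 58, 3]
  L1: h(61,2)=(61*31+2)%997=896 h(58,3)=(58*31+3)%997=804 -> [896, 804]
  L2: h(896,804)=(896*31+804)%997=664 -> [664]
  root = 664 == target 664  ** MATCH **
Candidate B: set leaf[3] = 60 -> leaves = [61, 43, 58, 60]
  L0: [61, 43, 58, 60]
  L1: h(61,43)=(61*31+43)%997=937 h(58,60)=(58*31+60)%997=861 -> [937, 861]
  L2: h(937,861)=(937*31+861)%997=995 -> [995]
  root = 995 != target 664
Candidate C: set leaf[1] = 5 -> leaves = [61, 5, 58, 3]
  L0: [61, 5, 58, 3]
  L1: h(61,5)=(61*31+5)%997=899 h(58,3)=(58*31+3)%997=804 -> [899, 804]
  L2: h(899,804)=(899*31+804)%997=757 -> [757]
  root = 757 != target 664
Candidate D: set leaf[1] = 48 -> leaves = [61, 48, 58, 3]
  L0: [61, 48, 58, 3]
  L1: h(61,48)=(61*31+48)%997=942 h(58,3)=(58*31+3)%997=804 -> [942, 804]
  L2: h(942,804)=(942*31+804)%997=96 -> [96]
  root = 96 != target 664
Candidate A produces the target root.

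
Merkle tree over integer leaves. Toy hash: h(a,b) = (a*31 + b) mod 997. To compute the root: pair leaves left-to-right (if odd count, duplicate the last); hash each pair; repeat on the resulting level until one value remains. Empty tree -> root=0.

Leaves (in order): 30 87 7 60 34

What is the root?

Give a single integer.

Answer: 809

Derivation:
L0: [30, 87, 7, 60, 34]
L1: h(30,87)=(30*31+87)%997=20 h(7,60)=(7*31+60)%997=277 h(34,34)=(34*31+34)%997=91 -> [20, 277, 91]
L2: h(20,277)=(20*31+277)%997=897 h(91,91)=(91*31+91)%997=918 -> [897, 918]
L3: h(897,918)=(897*31+918)%997=809 -> [809]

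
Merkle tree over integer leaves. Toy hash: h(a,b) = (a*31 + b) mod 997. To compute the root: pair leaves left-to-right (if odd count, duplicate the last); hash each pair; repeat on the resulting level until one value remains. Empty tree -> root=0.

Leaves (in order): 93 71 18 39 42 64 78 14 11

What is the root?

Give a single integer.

Answer: 685

Derivation:
L0: [93, 71, 18, 39, 42, 64, 78, 14, 11]
L1: h(93,71)=(93*31+71)%997=960 h(18,39)=(18*31+39)%997=597 h(42,64)=(42*31+64)%997=369 h(78,14)=(78*31+14)%997=438 h(11,11)=(11*31+11)%997=352 -> [960, 597, 369, 438, 352]
L2: h(960,597)=(960*31+597)%997=447 h(369,438)=(369*31+438)%997=910 h(352,352)=(352*31+352)%997=297 -> [447, 910, 297]
L3: h(447,910)=(447*31+910)%997=809 h(297,297)=(297*31+297)%997=531 -> [809, 531]
L4: h(809,531)=(809*31+531)%997=685 -> [685]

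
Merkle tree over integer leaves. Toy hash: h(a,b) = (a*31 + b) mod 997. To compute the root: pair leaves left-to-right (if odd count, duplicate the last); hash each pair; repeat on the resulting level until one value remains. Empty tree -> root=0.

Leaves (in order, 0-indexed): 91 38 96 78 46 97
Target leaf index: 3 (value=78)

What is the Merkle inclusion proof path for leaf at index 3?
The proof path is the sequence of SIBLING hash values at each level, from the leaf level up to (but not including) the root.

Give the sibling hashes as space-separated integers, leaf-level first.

L0 (leaves): [91, 38, 96, 78, 46, 97], target index=3
L1: h(91,38)=(91*31+38)%997=865 [pair 0] h(96,78)=(96*31+78)%997=63 [pair 1] h(46,97)=(46*31+97)%997=526 [pair 2] -> [865, 63, 526]
  Sibling for proof at L0: 96
L2: h(865,63)=(865*31+63)%997=956 [pair 0] h(526,526)=(526*31+526)%997=880 [pair 1] -> [956, 880]
  Sibling for proof at L1: 865
L3: h(956,880)=(956*31+880)%997=606 [pair 0] -> [606]
  Sibling for proof at L2: 880
Root: 606
Proof path (sibling hashes from leaf to root): [96, 865, 880]

Answer: 96 865 880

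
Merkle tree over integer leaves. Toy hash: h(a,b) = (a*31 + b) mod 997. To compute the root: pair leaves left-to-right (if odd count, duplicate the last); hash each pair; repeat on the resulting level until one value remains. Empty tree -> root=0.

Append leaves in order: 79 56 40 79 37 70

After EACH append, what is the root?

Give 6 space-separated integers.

After append 79 (leaves=[79]):
  L0: [79]
  root=79
After append 56 (leaves=[79, 56]):
  L0: [79, 56]
  L1: h(79,56)=(79*31+56)%997=511 -> [511]
  root=511
After append 40 (leaves=[79, 56, 40]):
  L0: [79, 56, 40]
  L1: h(79,56)=(79*31+56)%997=511 h(40,40)=(40*31+40)%997=283 -> [511, 283]
  L2: h(511,283)=(511*31+283)%997=172 -> [172]
  root=172
After append 79 (leaves=[79, 56, 40, 79]):
  L0: [79, 56, 40, 79]
  L1: h(79,56)=(79*31+56)%997=511 h(40,79)=(40*31+79)%997=322 -> [511, 322]
  L2: h(511,322)=(511*31+322)%997=211 -> [211]
  root=211
After append 37 (leaves=[79, 56, 40, 79, 37]):
  L0: [79, 56, 40, 79, 37]
  L1: h(79,56)=(79*31+56)%997=511 h(40,79)=(40*31+79)%997=322 h(37,37)=(37*31+37)%997=187 -> [511, 322, 187]
  L2: h(511,322)=(511*31+322)%997=211 h(187,187)=(187*31+187)%997=2 -> [211, 2]
  L3: h(211,2)=(211*31+2)%997=561 -> [561]
  root=561
After append 70 (leaves=[79, 56, 40, 79, 37, 70]):
  L0: [79, 56, 40, 79, 37, 70]
  L1: h(79,56)=(79*31+56)%997=511 h(40,79)=(40*31+79)%997=322 h(37,70)=(37*31+70)%997=220 -> [511, 322, 220]
  L2: h(511,322)=(511*31+322)%997=211 h(220,220)=(220*31+220)%997=61 -> [211, 61]
  L3: h(211,61)=(211*31+61)%997=620 -> [620]
  root=620

Answer: 79 511 172 211 561 620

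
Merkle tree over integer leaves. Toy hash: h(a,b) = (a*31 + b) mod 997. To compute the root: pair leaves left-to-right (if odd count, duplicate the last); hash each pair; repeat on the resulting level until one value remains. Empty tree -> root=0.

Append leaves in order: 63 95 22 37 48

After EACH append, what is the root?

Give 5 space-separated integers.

After append 63 (leaves=[63]):
  L0: [63]
  root=63
After append 95 (leaves=[63, 95]):
  L0: [63, 95]
  L1: h(63,95)=(63*31+95)%997=54 -> [54]
  root=54
After append 22 (leaves=[63, 95, 22]):
  L0: [63, 95, 22]
  L1: h(63,95)=(63*31+95)%997=54 h(22,22)=(22*31+22)%997=704 -> [54, 704]
  L2: h(54,704)=(54*31+704)%997=384 -> [384]
  root=384
After append 37 (leaves=[63, 95, 22, 37]):
  L0: [63, 95, 22, 37]
  L1: h(63,95)=(63*31+95)%997=54 h(22,37)=(22*31+37)%997=719 -> [54, 719]
  L2: h(54,719)=(54*31+719)%997=399 -> [399]
  root=399
After append 48 (leaves=[63, 95, 22, 37, 48]):
  L0: [63, 95, 22, 37, 48]
  L1: h(63,95)=(63*31+95)%997=54 h(22,37)=(22*31+37)%997=719 h(48,48)=(48*31+48)%997=539 -> [54, 719, 539]
  L2: h(54,719)=(54*31+719)%997=399 h(539,539)=(539*31+539)%997=299 -> [399, 299]
  L3: h(399,299)=(399*31+299)%997=704 -> [704]
  root=704

Answer: 63 54 384 399 704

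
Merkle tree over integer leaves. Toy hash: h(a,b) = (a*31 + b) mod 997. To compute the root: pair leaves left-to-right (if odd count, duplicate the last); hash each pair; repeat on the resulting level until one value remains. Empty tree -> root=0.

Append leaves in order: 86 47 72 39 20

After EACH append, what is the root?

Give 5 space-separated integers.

After append 86 (leaves=[86]):
  L0: [86]
  root=86
After append 47 (leaves=[86, 47]):
  L0: [86, 47]
  L1: h(86,47)=(86*31+47)%997=719 -> [719]
  root=719
After append 72 (leaves=[86, 47, 72]):
  L0: [86, 47, 72]
  L1: h(86,47)=(86*31+47)%997=719 h(72,72)=(72*31+72)%997=310 -> [719, 310]
  L2: h(719,310)=(719*31+310)%997=665 -> [665]
  root=665
After append 39 (leaves=[86, 47, 72, 39]):
  L0: [86, 47, 72, 39]
  L1: h(86,47)=(86*31+47)%997=719 h(72,39)=(72*31+39)%997=277 -> [719, 277]
  L2: h(719,277)=(719*31+277)%997=632 -> [632]
  root=632
After append 20 (leaves=[86, 47, 72, 39, 20]):
  L0: [86, 47, 72, 39, 20]
  L1: h(86,47)=(86*31+47)%997=719 h(72,39)=(72*31+39)%997=277 h(20,20)=(20*31+20)%997=640 -> [719, 277, 640]
  L2: h(719,277)=(719*31+277)%997=632 h(640,640)=(640*31+640)%997=540 -> [632, 540]
  L3: h(632,540)=(632*31+540)%997=192 -> [192]
  root=192

Answer: 86 719 665 632 192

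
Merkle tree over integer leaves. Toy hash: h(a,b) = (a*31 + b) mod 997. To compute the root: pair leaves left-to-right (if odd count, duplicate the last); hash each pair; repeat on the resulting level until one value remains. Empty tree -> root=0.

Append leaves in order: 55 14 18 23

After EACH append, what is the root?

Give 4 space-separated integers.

After append 55 (leaves=[55]):
  L0: [55]
  root=55
After append 14 (leaves=[55, 14]):
  L0: [55, 14]
  L1: h(55,14)=(55*31+14)%997=722 -> [722]
  root=722
After append 18 (leaves=[55, 14, 18]):
  L0: [55, 14, 18]
  L1: h(55,14)=(55*31+14)%997=722 h(18,18)=(18*31+18)%997=576 -> [722, 576]
  L2: h(722,576)=(722*31+576)%997=27 -> [27]
  root=27
After append 23 (leaves=[55, 14, 18, 23]):
  L0: [55, 14, 18, 23]
  L1: h(55,14)=(55*31+14)%997=722 h(18,23)=(18*31+23)%997=581 -> [722, 581]
  L2: h(722,581)=(722*31+581)%997=32 -> [32]
  root=32

Answer: 55 722 27 32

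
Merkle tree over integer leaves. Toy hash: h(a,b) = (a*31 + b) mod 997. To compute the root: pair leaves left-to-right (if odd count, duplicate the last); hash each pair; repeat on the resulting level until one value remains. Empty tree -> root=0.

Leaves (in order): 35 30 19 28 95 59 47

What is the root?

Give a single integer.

Answer: 834

Derivation:
L0: [35, 30, 19, 28, 95, 59, 47]
L1: h(35,30)=(35*31+30)%997=118 h(19,28)=(19*31+28)%997=617 h(95,59)=(95*31+59)%997=13 h(47,47)=(47*31+47)%997=507 -> [118, 617, 13, 507]
L2: h(118,617)=(118*31+617)%997=287 h(13,507)=(13*31+507)%997=910 -> [287, 910]
L3: h(287,910)=(287*31+910)%997=834 -> [834]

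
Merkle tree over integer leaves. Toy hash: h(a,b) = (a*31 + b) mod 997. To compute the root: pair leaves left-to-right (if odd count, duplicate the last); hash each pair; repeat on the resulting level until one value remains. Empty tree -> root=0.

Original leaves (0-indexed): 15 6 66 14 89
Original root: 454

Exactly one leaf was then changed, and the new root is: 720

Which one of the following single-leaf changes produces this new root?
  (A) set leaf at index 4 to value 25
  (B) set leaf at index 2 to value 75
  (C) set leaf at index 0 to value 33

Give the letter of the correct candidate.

Original leaves: [15, 6, 66, 14, 89]
Target new root: 720
Try each candidate change and compute the resulting root:
Candidate A: set leaf[4] = 25 -> leaves = [15, 6, 66, 14, 25]
  L0: [15, 6, 66, 14, 25]
  L1: h(15,6)=(15*31+6)%997=471 h(66,14)=(66*31+14)%997=66 h(25,25)=(25*31+25)%997=800 -> [471, 66, 800]
  L2: h(471,66)=(471*31+66)%997=709 h(800,800)=(800*31+800)%997=675 -> [709, 675]
  L3: h(709,675)=(709*31+675)%997=720 -> [720]
  root = 720 == target 720  ** MATCH **
Candidate B: set leaf[2] = 75 -> leaves = [15, 6, 75, 14, 89]
  L0: [15, 6, 75, 14, 89]
  L1: h(15,6)=(15*31+6)%997=471 h(75,14)=(75*31+14)%997=345 h(89,89)=(89*31+89)%997=854 -> [471, 345, 854]
  L2: h(471,345)=(471*31+345)%997=988 h(854,854)=(854*31+854)%997=409 -> [988, 409]
  L3: h(988,409)=(988*31+409)%997=130 -> [130]
  root = 130 != target 720
Candidate C: set leaf[0] = 33 -> leaves = [33, 6, 66, 14, 89]
  L0: [33, 6, 66, 14, 89]
  L1: h(33,6)=(33*31+6)%997=32 h(66,14)=(66*31+14)%997=66 h(89,89)=(89*31+89)%997=854 -> [32, 66, 854]
  L2: h(32,66)=(32*31+66)%997=61 h(854,854)=(854*31+854)%997=409 -> [61, 409]
  L3: h(61,409)=(61*31+409)%997=306 -> [306]
  root = 306 != target 720
Candidate A produces the target root.

Answer: A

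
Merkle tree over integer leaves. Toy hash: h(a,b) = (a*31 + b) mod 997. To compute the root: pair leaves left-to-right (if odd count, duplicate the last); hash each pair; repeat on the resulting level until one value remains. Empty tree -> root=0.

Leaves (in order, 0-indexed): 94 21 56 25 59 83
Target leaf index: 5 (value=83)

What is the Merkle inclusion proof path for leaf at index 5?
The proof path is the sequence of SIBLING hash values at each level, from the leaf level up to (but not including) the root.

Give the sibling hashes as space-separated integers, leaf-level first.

L0 (leaves): [94, 21, 56, 25, 59, 83], target index=5
L1: h(94,21)=(94*31+21)%997=941 [pair 0] h(56,25)=(56*31+25)%997=764 [pair 1] h(59,83)=(59*31+83)%997=915 [pair 2] -> [941, 764, 915]
  Sibling for proof at L0: 59
L2: h(941,764)=(941*31+764)%997=25 [pair 0] h(915,915)=(915*31+915)%997=367 [pair 1] -> [25, 367]
  Sibling for proof at L1: 915
L3: h(25,367)=(25*31+367)%997=145 [pair 0] -> [145]
  Sibling for proof at L2: 25
Root: 145
Proof path (sibling hashes from leaf to root): [59, 915, 25]

Answer: 59 915 25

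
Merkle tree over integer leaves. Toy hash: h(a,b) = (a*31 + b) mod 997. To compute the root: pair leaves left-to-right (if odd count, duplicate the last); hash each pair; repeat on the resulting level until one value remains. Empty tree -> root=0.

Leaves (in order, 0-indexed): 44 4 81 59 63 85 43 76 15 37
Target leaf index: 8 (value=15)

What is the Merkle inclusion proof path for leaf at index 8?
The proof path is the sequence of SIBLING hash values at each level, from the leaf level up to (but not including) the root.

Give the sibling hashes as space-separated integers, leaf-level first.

L0 (leaves): [44, 4, 81, 59, 63, 85, 43, 76, 15, 37], target index=8
L1: h(44,4)=(44*31+4)%997=371 [pair 0] h(81,59)=(81*31+59)%997=576 [pair 1] h(63,85)=(63*31+85)%997=44 [pair 2] h(43,76)=(43*31+76)%997=412 [pair 3] h(15,37)=(15*31+37)%997=502 [pair 4] -> [371, 576, 44, 412, 502]
  Sibling for proof at L0: 37
L2: h(371,576)=(371*31+576)%997=113 [pair 0] h(44,412)=(44*31+412)%997=779 [pair 1] h(502,502)=(502*31+502)%997=112 [pair 2] -> [113, 779, 112]
  Sibling for proof at L1: 502
L3: h(113,779)=(113*31+779)%997=294 [pair 0] h(112,112)=(112*31+112)%997=593 [pair 1] -> [294, 593]
  Sibling for proof at L2: 112
L4: h(294,593)=(294*31+593)%997=734 [pair 0] -> [734]
  Sibling for proof at L3: 294
Root: 734
Proof path (sibling hashes from leaf to root): [37, 502, 112, 294]

Answer: 37 502 112 294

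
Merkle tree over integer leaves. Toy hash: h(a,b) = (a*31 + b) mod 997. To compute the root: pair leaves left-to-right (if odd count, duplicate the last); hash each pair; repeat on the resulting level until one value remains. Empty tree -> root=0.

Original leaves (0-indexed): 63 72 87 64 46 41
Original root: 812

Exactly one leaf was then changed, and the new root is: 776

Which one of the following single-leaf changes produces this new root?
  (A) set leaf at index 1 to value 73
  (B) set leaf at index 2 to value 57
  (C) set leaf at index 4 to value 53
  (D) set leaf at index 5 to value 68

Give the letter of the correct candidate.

Answer: A

Derivation:
Original leaves: [63, 72, 87, 64, 46, 41]
Target new root: 776
Try each candidate change and compute the resulting root:
Candidate A: set leaf[1] = 73 -> leaves = [63, 73, 87, 64, 46, 41]
  L0: [63, 73, 87, 64, 46, 41]
  L1: h(63,73)=(63*31+73)%997=32 h(87,64)=(87*31+64)%997=767 h(46,41)=(46*31+41)%997=470 -> [32, 767, 470]
  L2: h(32,767)=(32*31+767)%997=762 h(470,470)=(470*31+470)%997=85 -> [762, 85]
  L3: h(762,85)=(762*31+85)%997=776 -> [776]
  root = 776 == target 776  ** MATCH **
Candidate B: set leaf[2] = 57 -> leaves = [63, 72, 57, 64, 46, 41]
  L0: [63, 72, 57, 64, 46, 41]
  L1: h(63,72)=(63*31+72)%997=31 h(57,64)=(57*31+64)%997=834 h(46,41)=(46*31+41)%997=470 -> [31, 834, 470]
  L2: h(31,834)=(31*31+834)%997=798 h(470,470)=(470*31+470)%997=85 -> [798, 85]
  L3: h(798,85)=(798*31+85)%997=895 -> [895]
  root = 895 != target 776
Candidate C: set leaf[4] = 53 -> leaves = [63, 72, 87, 64, 53, 41]
  L0: [63, 72, 87, 64, 53, 41]
  L1: h(63,72)=(63*31+72)%997=31 h(87,64)=(87*31+64)%997=767 h(53,41)=(53*31+41)%997=687 -> [31, 767, 687]
  L2: h(31,767)=(31*31+767)%997=731 h(687,687)=(687*31+687)%997=50 -> [731, 50]
  L3: h(731,50)=(731*31+50)%997=777 -> [777]
  root = 777 != target 776
Candidate D: set leaf[5] = 68 -> leaves = [63, 72, 87, 64, 46, 68]
  L0: [63, 72, 87, 64, 46, 68]
  L1: h(63,72)=(63*31+72)%997=31 h(87,64)=(87*31+64)%997=767 h(46,68)=(46*31+68)%997=497 -> [31, 767, 497]
  L2: h(31,767)=(31*31+767)%997=731 h(497,497)=(497*31+497)%997=949 -> [731, 949]
  L3: h(731,949)=(731*31+949)%997=679 -> [679]
  root = 679 != target 776
Candidate A produces the target root.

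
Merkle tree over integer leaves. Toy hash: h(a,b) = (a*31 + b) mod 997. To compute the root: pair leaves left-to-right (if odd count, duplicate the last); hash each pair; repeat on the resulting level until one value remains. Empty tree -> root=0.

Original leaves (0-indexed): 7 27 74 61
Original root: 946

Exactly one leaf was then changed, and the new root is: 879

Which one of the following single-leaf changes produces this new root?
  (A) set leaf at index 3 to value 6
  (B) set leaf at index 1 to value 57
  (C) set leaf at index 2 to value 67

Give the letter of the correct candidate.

Answer: B

Derivation:
Original leaves: [7, 27, 74, 61]
Target new root: 879
Try each candidate change and compute the resulting root:
Candidate A: set leaf[3] = 6 -> leaves = [7, 27, 74, 6]
  L0: [7, 27, 74, 6]
  L1: h(7,27)=(7*31+27)%997=244 h(74,6)=(74*31+6)%997=306 -> [244, 306]
  L2: h(244,306)=(244*31+306)%997=891 -> [891]
  root = 891 != target 879
Candidate B: set leaf[1] = 57 -> leaves = [7, 57, 74, 61]
  L0: [7, 57, 74, 61]
  L1: h(7,57)=(7*31+57)%997=274 h(74,61)=(74*31+61)%997=361 -> [274, 361]
  L2: h(274,361)=(274*31+361)%997=879 -> [879]
  root = 879 == target 879  ** MATCH **
Candidate C: set leaf[2] = 67 -> leaves = [7, 27, 67, 61]
  L0: [7, 27, 67, 61]
  L1: h(7,27)=(7*31+27)%997=244 h(67,61)=(67*31+61)%997=144 -> [244, 144]
  L2: h(244,144)=(244*31+144)%997=729 -> [729]
  root = 729 != target 879
Candidate B produces the target root.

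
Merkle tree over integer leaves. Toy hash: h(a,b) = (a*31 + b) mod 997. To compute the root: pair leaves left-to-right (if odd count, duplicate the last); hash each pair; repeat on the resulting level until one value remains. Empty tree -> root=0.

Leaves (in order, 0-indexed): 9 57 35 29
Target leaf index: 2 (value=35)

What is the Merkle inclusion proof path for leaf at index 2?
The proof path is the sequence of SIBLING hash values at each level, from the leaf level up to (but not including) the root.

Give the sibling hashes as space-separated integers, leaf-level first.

L0 (leaves): [9, 57, 35, 29], target index=2
L1: h(9,57)=(9*31+57)%997=336 [pair 0] h(35,29)=(35*31+29)%997=117 [pair 1] -> [336, 117]
  Sibling for proof at L0: 29
L2: h(336,117)=(336*31+117)%997=563 [pair 0] -> [563]
  Sibling for proof at L1: 336
Root: 563
Proof path (sibling hashes from leaf to root): [29, 336]

Answer: 29 336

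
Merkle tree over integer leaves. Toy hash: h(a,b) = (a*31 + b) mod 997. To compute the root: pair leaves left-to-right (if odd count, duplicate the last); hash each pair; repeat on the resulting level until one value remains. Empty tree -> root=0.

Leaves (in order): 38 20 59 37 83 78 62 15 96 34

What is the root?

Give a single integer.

Answer: 648

Derivation:
L0: [38, 20, 59, 37, 83, 78, 62, 15, 96, 34]
L1: h(38,20)=(38*31+20)%997=201 h(59,37)=(59*31+37)%997=869 h(83,78)=(83*31+78)%997=657 h(62,15)=(62*31+15)%997=940 h(96,34)=(96*31+34)%997=19 -> [201, 869, 657, 940, 19]
L2: h(201,869)=(201*31+869)%997=121 h(657,940)=(657*31+940)%997=370 h(19,19)=(19*31+19)%997=608 -> [121, 370, 608]
L3: h(121,370)=(121*31+370)%997=133 h(608,608)=(608*31+608)%997=513 -> [133, 513]
L4: h(133,513)=(133*31+513)%997=648 -> [648]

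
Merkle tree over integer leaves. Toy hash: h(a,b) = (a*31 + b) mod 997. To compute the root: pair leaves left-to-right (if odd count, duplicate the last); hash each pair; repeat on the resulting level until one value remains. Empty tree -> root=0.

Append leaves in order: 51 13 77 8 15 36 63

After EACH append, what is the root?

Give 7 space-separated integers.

After append 51 (leaves=[51]):
  L0: [51]
  root=51
After append 13 (leaves=[51, 13]):
  L0: [51, 13]
  L1: h(51,13)=(51*31+13)%997=597 -> [597]
  root=597
After append 77 (leaves=[51, 13, 77]):
  L0: [51, 13, 77]
  L1: h(51,13)=(51*31+13)%997=597 h(77,77)=(77*31+77)%997=470 -> [597, 470]
  L2: h(597,470)=(597*31+470)%997=34 -> [34]
  root=34
After append 8 (leaves=[51, 13, 77, 8]):
  L0: [51, 13, 77, 8]
  L1: h(51,13)=(51*31+13)%997=597 h(77,8)=(77*31+8)%997=401 -> [597, 401]
  L2: h(597,401)=(597*31+401)%997=962 -> [962]
  root=962
After append 15 (leaves=[51, 13, 77, 8, 15]):
  L0: [51, 13, 77, 8, 15]
  L1: h(51,13)=(51*31+13)%997=597 h(77,8)=(77*31+8)%997=401 h(15,15)=(15*31+15)%997=480 -> [597, 401, 480]
  L2: h(597,401)=(597*31+401)%997=962 h(480,480)=(480*31+480)%997=405 -> [962, 405]
  L3: h(962,405)=(962*31+405)%997=317 -> [317]
  root=317
After append 36 (leaves=[51, 13, 77, 8, 15, 36]):
  L0: [51, 13, 77, 8, 15, 36]
  L1: h(51,13)=(51*31+13)%997=597 h(77,8)=(77*31+8)%997=401 h(15,36)=(15*31+36)%997=501 -> [597, 401, 501]
  L2: h(597,401)=(597*31+401)%997=962 h(501,501)=(501*31+501)%997=80 -> [962, 80]
  L3: h(962,80)=(962*31+80)%997=989 -> [989]
  root=989
After append 63 (leaves=[51, 13, 77, 8, 15, 36, 63]):
  L0: [51, 13, 77, 8, 15, 36, 63]
  L1: h(51,13)=(51*31+13)%997=597 h(77,8)=(77*31+8)%997=401 h(15,36)=(15*31+36)%997=501 h(63,63)=(63*31+63)%997=22 -> [597, 401, 501, 22]
  L2: h(597,401)=(597*31+401)%997=962 h(501,22)=(501*31+22)%997=598 -> [962, 598]
  L3: h(962,598)=(962*31+598)%997=510 -> [510]
  root=510

Answer: 51 597 34 962 317 989 510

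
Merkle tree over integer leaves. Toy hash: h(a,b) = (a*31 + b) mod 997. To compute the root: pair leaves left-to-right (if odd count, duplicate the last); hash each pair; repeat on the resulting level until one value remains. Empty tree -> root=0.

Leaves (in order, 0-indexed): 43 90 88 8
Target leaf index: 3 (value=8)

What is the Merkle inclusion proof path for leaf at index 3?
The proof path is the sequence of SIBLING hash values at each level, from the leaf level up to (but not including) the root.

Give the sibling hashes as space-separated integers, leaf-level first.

Answer: 88 426

Derivation:
L0 (leaves): [43, 90, 88, 8], target index=3
L1: h(43,90)=(43*31+90)%997=426 [pair 0] h(88,8)=(88*31+8)%997=742 [pair 1] -> [426, 742]
  Sibling for proof at L0: 88
L2: h(426,742)=(426*31+742)%997=987 [pair 0] -> [987]
  Sibling for proof at L1: 426
Root: 987
Proof path (sibling hashes from leaf to root): [88, 426]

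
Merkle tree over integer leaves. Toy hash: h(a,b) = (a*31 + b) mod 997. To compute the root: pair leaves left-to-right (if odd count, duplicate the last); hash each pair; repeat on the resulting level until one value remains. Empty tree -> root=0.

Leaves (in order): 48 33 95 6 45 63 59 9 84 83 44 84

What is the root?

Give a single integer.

Answer: 403

Derivation:
L0: [48, 33, 95, 6, 45, 63, 59, 9, 84, 83, 44, 84]
L1: h(48,33)=(48*31+33)%997=524 h(95,6)=(95*31+6)%997=957 h(45,63)=(45*31+63)%997=461 h(59,9)=(59*31+9)%997=841 h(84,83)=(84*31+83)%997=693 h(44,84)=(44*31+84)%997=451 -> [524, 957, 461, 841, 693, 451]
L2: h(524,957)=(524*31+957)%997=252 h(461,841)=(461*31+841)%997=177 h(693,451)=(693*31+451)%997=0 -> [252, 177, 0]
L3: h(252,177)=(252*31+177)%997=13 h(0,0)=(0*31+0)%997=0 -> [13, 0]
L4: h(13,0)=(13*31+0)%997=403 -> [403]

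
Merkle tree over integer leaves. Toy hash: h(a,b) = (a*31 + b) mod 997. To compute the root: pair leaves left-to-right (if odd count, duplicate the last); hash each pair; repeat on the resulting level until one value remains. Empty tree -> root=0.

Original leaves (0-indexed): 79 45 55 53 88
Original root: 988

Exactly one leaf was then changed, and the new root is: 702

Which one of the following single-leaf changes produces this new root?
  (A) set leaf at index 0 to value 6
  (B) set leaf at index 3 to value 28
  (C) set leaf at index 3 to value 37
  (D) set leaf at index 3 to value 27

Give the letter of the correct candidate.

Original leaves: [79, 45, 55, 53, 88]
Target new root: 702
Try each candidate change and compute the resulting root:
Candidate A: set leaf[0] = 6 -> leaves = [6, 45, 55, 53, 88]
  L0: [6, 45, 55, 53, 88]
  L1: h(6,45)=(6*31+45)%997=231 h(55,53)=(55*31+53)%997=761 h(88,88)=(88*31+88)%997=822 -> [231, 761, 822]
  L2: h(231,761)=(231*31+761)%997=943 h(822,822)=(822*31+822)%997=382 -> [943, 382]
  L3: h(943,382)=(943*31+382)%997=702 -> [702]
  root = 702 == target 702  ** MATCH **
Candidate B: set leaf[3] = 28 -> leaves = [79, 45, 55, 28, 88]
  L0: [79, 45, 55, 28, 88]
  L1: h(79,45)=(79*31+45)%997=500 h(55,28)=(55*31+28)%997=736 h(88,88)=(88*31+88)%997=822 -> [500, 736, 822]
  L2: h(500,736)=(500*31+736)%997=284 h(822,822)=(822*31+822)%997=382 -> [284, 382]
  L3: h(284,382)=(284*31+382)%997=213 -> [213]
  root = 213 != target 702
Candidate C: set leaf[3] = 37 -> leaves = [79, 45, 55, 37, 88]
  L0: [79, 45, 55, 37, 88]
  L1: h(79,45)=(79*31+45)%997=500 h(55,37)=(55*31+37)%997=745 h(88,88)=(88*31+88)%997=822 -> [500, 745, 822]
  L2: h(500,745)=(500*31+745)%997=293 h(822,822)=(822*31+822)%997=382 -> [293, 382]
  L3: h(293,382)=(293*31+382)%997=492 -> [492]
  root = 492 != target 702
Candidate D: set leaf[3] = 27 -> leaves = [79, 45, 55, 27, 88]
  L0: [79, 45, 55, 27, 88]
  L1: h(79,45)=(79*31+45)%997=500 h(55,27)=(55*31+27)%997=735 h(88,88)=(88*31+88)%997=822 -> [500, 735, 822]
  L2: h(500,735)=(500*31+735)%997=283 h(822,822)=(822*31+822)%997=382 -> [283, 382]
  L3: h(283,382)=(283*31+382)%997=182 -> [182]
  root = 182 != target 702
Candidate A produces the target root.

Answer: A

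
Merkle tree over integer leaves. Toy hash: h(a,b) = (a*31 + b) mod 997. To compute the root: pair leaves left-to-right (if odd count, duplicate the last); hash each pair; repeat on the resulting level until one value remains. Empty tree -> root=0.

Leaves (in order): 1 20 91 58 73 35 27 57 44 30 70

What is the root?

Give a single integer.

Answer: 680

Derivation:
L0: [1, 20, 91, 58, 73, 35, 27, 57, 44, 30, 70]
L1: h(1,20)=(1*31+20)%997=51 h(91,58)=(91*31+58)%997=885 h(73,35)=(73*31+35)%997=304 h(27,57)=(27*31+57)%997=894 h(44,30)=(44*31+30)%997=397 h(70,70)=(70*31+70)%997=246 -> [51, 885, 304, 894, 397, 246]
L2: h(51,885)=(51*31+885)%997=472 h(304,894)=(304*31+894)%997=348 h(397,246)=(397*31+246)%997=589 -> [472, 348, 589]
L3: h(472,348)=(472*31+348)%997=25 h(589,589)=(589*31+589)%997=902 -> [25, 902]
L4: h(25,902)=(25*31+902)%997=680 -> [680]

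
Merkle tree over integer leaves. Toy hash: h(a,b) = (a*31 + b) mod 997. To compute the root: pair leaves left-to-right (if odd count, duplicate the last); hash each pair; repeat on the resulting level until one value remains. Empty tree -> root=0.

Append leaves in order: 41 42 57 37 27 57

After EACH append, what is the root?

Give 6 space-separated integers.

Answer: 41 316 653 633 412 375

Derivation:
After append 41 (leaves=[41]):
  L0: [41]
  root=41
After append 42 (leaves=[41, 42]):
  L0: [41, 42]
  L1: h(41,42)=(41*31+42)%997=316 -> [316]
  root=316
After append 57 (leaves=[41, 42, 57]):
  L0: [41, 42, 57]
  L1: h(41,42)=(41*31+42)%997=316 h(57,57)=(57*31+57)%997=827 -> [316, 827]
  L2: h(316,827)=(316*31+827)%997=653 -> [653]
  root=653
After append 37 (leaves=[41, 42, 57, 37]):
  L0: [41, 42, 57, 37]
  L1: h(41,42)=(41*31+42)%997=316 h(57,37)=(57*31+37)%997=807 -> [316, 807]
  L2: h(316,807)=(316*31+807)%997=633 -> [633]
  root=633
After append 27 (leaves=[41, 42, 57, 37, 27]):
  L0: [41, 42, 57, 37, 27]
  L1: h(41,42)=(41*31+42)%997=316 h(57,37)=(57*31+37)%997=807 h(27,27)=(27*31+27)%997=864 -> [316, 807, 864]
  L2: h(316,807)=(316*31+807)%997=633 h(864,864)=(864*31+864)%997=729 -> [633, 729]
  L3: h(633,729)=(633*31+729)%997=412 -> [412]
  root=412
After append 57 (leaves=[41, 42, 57, 37, 27, 57]):
  L0: [41, 42, 57, 37, 27, 57]
  L1: h(41,42)=(41*31+42)%997=316 h(57,37)=(57*31+37)%997=807 h(27,57)=(27*31+57)%997=894 -> [316, 807, 894]
  L2: h(316,807)=(316*31+807)%997=633 h(894,894)=(894*31+894)%997=692 -> [633, 692]
  L3: h(633,692)=(633*31+692)%997=375 -> [375]
  root=375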